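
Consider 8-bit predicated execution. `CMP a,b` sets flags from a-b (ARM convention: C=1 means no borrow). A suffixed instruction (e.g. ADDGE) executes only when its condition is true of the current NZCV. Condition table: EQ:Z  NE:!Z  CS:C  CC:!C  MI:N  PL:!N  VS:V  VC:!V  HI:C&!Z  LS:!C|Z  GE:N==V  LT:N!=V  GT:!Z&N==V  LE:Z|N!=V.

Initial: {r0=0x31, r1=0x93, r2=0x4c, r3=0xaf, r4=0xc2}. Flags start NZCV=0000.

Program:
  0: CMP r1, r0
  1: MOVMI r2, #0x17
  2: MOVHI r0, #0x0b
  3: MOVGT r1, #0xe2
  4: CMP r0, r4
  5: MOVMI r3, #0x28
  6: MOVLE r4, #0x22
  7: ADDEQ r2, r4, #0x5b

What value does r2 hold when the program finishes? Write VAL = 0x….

0: ✓ CMP  NZCV=0011
1: · MOVMI
2: ✓ MOVHI  r0←0x0b
3: · MOVGT
4: ✓ CMP  NZCV=0000
5: · MOVMI
6: · MOVLE
7: · ADDEQ

VAL = 0x4c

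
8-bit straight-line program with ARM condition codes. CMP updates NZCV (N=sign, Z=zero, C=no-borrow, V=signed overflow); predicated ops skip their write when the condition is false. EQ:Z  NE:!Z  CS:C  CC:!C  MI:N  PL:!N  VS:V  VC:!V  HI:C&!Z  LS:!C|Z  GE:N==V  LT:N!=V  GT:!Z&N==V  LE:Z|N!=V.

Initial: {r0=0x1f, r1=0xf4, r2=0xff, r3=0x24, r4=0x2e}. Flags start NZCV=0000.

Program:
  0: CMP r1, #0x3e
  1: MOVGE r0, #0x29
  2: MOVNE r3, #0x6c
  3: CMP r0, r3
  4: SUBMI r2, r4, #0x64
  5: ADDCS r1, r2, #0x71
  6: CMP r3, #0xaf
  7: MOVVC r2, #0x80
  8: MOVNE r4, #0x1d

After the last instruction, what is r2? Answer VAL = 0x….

0: ✓ CMP  NZCV=1010
1: · MOVGE
2: ✓ MOVNE  r3←0x6c
3: ✓ CMP  NZCV=1000
4: ✓ SUBMI  r2←0xca
5: · ADDCS
6: ✓ CMP  NZCV=1001
7: · MOVVC
8: ✓ MOVNE  r4←0x1d

VAL = 0xca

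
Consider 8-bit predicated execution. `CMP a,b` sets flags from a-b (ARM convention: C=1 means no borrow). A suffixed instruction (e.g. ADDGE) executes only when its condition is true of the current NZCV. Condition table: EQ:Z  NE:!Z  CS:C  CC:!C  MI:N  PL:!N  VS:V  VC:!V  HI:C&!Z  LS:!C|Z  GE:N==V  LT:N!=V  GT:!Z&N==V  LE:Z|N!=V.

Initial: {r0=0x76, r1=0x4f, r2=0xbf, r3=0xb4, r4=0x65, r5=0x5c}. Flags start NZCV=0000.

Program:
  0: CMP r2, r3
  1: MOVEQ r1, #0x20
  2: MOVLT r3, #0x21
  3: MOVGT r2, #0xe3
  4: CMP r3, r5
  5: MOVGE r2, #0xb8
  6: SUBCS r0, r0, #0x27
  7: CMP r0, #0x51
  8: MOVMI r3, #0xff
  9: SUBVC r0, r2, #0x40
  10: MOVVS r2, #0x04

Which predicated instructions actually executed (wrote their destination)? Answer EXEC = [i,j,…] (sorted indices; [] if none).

0: ✓ CMP  NZCV=0010
1: · MOVEQ
2: · MOVLT
3: ✓ MOVGT  r2←0xe3
4: ✓ CMP  NZCV=0011
5: · MOVGE
6: ✓ SUBCS  r0←0x4f
7: ✓ CMP  NZCV=1000
8: ✓ MOVMI  r3←0xff
9: ✓ SUBVC  r0←0xa3
10: · MOVVS

EXEC = [3,6,8,9]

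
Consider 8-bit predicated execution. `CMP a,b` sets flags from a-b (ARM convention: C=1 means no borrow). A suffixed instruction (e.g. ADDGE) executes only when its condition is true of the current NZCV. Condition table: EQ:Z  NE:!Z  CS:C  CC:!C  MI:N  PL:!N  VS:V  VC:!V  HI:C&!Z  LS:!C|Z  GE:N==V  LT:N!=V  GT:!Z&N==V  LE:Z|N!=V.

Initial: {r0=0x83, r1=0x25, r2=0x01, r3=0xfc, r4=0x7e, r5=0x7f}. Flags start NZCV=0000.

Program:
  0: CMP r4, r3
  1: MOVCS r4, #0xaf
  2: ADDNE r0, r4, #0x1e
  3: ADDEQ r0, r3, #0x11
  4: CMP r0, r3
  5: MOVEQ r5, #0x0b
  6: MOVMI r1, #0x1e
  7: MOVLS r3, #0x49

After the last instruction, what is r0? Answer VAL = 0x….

VAL = 0x9c

[0] flags=1001 → (cmp)
[1] flags=1001 CS?F → skip
[2] flags=1001 NE?T → r0=0x9c
[3] flags=1001 EQ?F → skip
[4] flags=1000 → (cmp)
[5] flags=1000 EQ?F → skip
[6] flags=1000 MI?T → r1=0x1e
[7] flags=1000 LS?T → r3=0x49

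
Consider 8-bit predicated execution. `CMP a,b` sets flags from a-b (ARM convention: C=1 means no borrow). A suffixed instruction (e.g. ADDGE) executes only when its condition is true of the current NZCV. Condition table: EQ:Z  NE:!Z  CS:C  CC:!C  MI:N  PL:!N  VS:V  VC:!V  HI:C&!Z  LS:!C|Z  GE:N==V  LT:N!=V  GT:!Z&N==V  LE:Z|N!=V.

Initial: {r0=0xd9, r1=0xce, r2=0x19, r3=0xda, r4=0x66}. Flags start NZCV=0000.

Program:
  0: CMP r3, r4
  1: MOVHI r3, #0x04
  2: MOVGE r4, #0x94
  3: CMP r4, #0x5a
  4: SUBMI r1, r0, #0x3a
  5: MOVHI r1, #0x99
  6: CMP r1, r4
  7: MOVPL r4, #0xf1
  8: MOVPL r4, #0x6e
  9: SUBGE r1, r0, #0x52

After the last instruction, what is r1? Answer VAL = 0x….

[0] flags=0011 → (cmp)
[1] flags=0011 HI?T → r3=0x04
[2] flags=0011 GE?F → skip
[3] flags=0010 → (cmp)
[4] flags=0010 MI?F → skip
[5] flags=0010 HI?T → r1=0x99
[6] flags=0011 → (cmp)
[7] flags=0011 PL?T → r4=0xf1
[8] flags=0011 PL?T → r4=0x6e
[9] flags=0011 GE?F → skip

VAL = 0x99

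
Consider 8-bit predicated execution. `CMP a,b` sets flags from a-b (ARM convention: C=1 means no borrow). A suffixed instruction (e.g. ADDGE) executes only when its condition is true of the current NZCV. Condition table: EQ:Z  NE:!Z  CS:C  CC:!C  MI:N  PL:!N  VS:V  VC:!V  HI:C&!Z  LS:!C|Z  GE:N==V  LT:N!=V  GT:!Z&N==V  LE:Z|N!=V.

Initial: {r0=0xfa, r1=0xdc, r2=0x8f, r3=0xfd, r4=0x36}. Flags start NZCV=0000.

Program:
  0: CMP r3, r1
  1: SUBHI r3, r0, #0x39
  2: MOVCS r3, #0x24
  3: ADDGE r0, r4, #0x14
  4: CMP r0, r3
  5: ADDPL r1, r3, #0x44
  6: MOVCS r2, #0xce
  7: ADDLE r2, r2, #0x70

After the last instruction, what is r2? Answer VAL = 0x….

VAL = 0xce

[0] flags=0010 → (cmp)
[1] flags=0010 HI?T → r3=0xc1
[2] flags=0010 CS?T → r3=0x24
[3] flags=0010 GE?T → r0=0x4a
[4] flags=0010 → (cmp)
[5] flags=0010 PL?T → r1=0x68
[6] flags=0010 CS?T → r2=0xce
[7] flags=0010 LE?F → skip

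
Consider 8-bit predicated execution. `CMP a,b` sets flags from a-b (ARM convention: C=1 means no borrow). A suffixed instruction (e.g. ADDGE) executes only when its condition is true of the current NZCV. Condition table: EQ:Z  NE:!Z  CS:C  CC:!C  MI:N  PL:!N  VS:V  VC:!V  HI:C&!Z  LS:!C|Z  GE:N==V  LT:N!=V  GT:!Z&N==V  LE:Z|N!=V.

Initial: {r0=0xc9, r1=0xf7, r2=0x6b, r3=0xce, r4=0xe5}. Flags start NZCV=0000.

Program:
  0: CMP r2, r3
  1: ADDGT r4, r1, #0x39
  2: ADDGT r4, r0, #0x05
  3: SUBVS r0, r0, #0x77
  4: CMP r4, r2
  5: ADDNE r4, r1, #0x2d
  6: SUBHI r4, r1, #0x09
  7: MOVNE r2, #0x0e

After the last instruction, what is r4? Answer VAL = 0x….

0: ✓ CMP  NZCV=1001
1: ✓ ADDGT  r4←0x30
2: ✓ ADDGT  r4←0xce
3: ✓ SUBVS  r0←0x52
4: ✓ CMP  NZCV=0011
5: ✓ ADDNE  r4←0x24
6: ✓ SUBHI  r4←0xee
7: ✓ MOVNE  r2←0x0e

VAL = 0xee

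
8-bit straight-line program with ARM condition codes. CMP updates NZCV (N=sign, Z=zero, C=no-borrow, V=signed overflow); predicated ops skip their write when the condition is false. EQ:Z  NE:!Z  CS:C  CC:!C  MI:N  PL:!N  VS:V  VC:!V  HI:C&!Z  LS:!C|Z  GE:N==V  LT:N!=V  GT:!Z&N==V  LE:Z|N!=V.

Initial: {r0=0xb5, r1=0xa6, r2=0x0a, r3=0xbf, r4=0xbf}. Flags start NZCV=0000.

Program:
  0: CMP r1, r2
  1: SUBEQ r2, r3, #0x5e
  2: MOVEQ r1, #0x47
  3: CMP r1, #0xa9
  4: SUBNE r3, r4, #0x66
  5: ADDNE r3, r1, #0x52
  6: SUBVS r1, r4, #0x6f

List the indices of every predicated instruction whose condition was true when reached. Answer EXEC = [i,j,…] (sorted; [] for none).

[0] flags=1010 → (cmp)
[1] flags=1010 EQ?F → skip
[2] flags=1010 EQ?F → skip
[3] flags=1000 → (cmp)
[4] flags=1000 NE?T → r3=0x59
[5] flags=1000 NE?T → r3=0xf8
[6] flags=1000 VS?F → skip

EXEC = [4,5]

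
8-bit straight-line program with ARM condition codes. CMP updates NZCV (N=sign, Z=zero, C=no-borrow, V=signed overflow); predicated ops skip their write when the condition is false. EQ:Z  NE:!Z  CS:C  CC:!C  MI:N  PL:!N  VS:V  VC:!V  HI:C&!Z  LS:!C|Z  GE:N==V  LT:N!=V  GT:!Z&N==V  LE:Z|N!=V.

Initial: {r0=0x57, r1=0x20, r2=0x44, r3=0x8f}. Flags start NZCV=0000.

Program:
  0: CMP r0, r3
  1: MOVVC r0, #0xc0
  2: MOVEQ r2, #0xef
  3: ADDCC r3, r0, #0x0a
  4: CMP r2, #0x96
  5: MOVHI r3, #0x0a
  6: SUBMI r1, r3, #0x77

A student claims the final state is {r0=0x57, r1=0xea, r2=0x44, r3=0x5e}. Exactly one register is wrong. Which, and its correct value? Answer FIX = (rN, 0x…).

FIX = (r3, 0x61)

[0] flags=1001 → (cmp)
[1] flags=1001 VC?F → skip
[2] flags=1001 EQ?F → skip
[3] flags=1001 CC?T → r3=0x61
[4] flags=1001 → (cmp)
[5] flags=1001 HI?F → skip
[6] flags=1001 MI?T → r1=0xea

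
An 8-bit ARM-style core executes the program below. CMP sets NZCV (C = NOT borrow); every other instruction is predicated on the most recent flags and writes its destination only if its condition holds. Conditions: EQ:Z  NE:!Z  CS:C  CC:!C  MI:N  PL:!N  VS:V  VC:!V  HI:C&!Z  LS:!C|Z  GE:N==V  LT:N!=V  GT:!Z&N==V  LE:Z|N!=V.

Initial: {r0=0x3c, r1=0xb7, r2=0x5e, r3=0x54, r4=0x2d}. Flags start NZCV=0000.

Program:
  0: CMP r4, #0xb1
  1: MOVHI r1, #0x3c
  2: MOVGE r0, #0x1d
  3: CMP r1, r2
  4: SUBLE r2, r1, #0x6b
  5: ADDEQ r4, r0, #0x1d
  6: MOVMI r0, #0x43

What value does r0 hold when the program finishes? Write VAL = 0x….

VAL = 0x1d

0: ✓ CMP  NZCV=0000
1: · MOVHI
2: ✓ MOVGE  r0←0x1d
3: ✓ CMP  NZCV=0011
4: ✓ SUBLE  r2←0x4c
5: · ADDEQ
6: · MOVMI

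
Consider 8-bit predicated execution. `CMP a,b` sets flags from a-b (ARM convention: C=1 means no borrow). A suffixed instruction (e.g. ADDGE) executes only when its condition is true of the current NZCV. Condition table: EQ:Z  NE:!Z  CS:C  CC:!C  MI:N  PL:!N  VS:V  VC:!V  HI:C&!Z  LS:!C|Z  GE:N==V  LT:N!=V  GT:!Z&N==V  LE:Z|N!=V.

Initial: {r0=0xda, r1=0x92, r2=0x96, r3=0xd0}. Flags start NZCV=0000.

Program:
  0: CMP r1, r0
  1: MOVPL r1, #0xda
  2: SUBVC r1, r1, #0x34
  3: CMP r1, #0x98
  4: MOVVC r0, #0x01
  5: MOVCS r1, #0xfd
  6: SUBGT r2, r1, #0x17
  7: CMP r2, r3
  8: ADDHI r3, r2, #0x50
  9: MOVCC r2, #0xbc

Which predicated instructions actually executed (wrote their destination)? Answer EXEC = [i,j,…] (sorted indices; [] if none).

EXEC = [2,6,9]

0: ✓ CMP  NZCV=1000
1: · MOVPL
2: ✓ SUBVC  r1←0x5e
3: ✓ CMP  NZCV=1001
4: · MOVVC
5: · MOVCS
6: ✓ SUBGT  r2←0x47
7: ✓ CMP  NZCV=0000
8: · ADDHI
9: ✓ MOVCC  r2←0xbc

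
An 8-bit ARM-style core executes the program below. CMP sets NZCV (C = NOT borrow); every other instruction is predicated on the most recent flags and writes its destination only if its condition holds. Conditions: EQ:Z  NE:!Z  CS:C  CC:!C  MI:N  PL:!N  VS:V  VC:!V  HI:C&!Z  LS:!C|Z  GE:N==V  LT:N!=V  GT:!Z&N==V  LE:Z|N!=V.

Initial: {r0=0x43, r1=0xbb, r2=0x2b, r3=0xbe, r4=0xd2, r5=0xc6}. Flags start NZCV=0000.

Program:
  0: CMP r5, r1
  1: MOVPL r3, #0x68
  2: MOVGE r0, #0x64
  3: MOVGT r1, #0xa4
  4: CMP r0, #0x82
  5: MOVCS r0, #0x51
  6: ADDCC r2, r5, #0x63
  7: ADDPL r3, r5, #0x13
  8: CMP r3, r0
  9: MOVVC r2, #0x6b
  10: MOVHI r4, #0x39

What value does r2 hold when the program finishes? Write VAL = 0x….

[0] flags=0010 → (cmp)
[1] flags=0010 PL?T → r3=0x68
[2] flags=0010 GE?T → r0=0x64
[3] flags=0010 GT?T → r1=0xa4
[4] flags=1001 → (cmp)
[5] flags=1001 CS?F → skip
[6] flags=1001 CC?T → r2=0x29
[7] flags=1001 PL?F → skip
[8] flags=0010 → (cmp)
[9] flags=0010 VC?T → r2=0x6b
[10] flags=0010 HI?T → r4=0x39

VAL = 0x6b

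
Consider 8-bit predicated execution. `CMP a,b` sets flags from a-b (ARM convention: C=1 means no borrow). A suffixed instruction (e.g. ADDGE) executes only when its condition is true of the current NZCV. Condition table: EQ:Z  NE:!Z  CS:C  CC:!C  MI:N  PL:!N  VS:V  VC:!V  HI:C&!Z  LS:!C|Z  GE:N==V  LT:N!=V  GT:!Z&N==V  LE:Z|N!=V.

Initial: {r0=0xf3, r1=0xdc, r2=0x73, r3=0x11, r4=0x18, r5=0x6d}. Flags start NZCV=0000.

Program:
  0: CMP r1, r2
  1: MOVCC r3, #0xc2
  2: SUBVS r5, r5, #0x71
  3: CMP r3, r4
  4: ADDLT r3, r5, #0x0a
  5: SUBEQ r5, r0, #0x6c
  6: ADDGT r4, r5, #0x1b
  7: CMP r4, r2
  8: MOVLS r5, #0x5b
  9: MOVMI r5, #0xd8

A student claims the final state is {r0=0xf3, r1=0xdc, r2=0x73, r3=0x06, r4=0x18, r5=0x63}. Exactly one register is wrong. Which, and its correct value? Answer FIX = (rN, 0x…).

0: ✓ CMP  NZCV=0011
1: · MOVCC
2: ✓ SUBVS  r5←0xfc
3: ✓ CMP  NZCV=1000
4: ✓ ADDLT  r3←0x06
5: · SUBEQ
6: · ADDGT
7: ✓ CMP  NZCV=1000
8: ✓ MOVLS  r5←0x5b
9: ✓ MOVMI  r5←0xd8

FIX = (r5, 0xd8)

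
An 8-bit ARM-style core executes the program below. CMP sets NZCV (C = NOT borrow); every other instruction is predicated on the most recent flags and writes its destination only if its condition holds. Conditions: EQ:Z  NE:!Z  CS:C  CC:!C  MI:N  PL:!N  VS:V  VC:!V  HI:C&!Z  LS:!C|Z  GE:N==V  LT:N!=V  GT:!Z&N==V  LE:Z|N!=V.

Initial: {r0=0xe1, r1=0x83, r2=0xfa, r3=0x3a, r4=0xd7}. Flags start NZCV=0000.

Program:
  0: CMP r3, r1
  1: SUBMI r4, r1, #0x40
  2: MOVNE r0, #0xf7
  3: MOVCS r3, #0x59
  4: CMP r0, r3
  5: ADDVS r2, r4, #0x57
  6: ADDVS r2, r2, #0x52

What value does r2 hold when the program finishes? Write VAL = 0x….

VAL = 0xfa

[0] flags=1001 → (cmp)
[1] flags=1001 MI?T → r4=0x43
[2] flags=1001 NE?T → r0=0xf7
[3] flags=1001 CS?F → skip
[4] flags=1010 → (cmp)
[5] flags=1010 VS?F → skip
[6] flags=1010 VS?F → skip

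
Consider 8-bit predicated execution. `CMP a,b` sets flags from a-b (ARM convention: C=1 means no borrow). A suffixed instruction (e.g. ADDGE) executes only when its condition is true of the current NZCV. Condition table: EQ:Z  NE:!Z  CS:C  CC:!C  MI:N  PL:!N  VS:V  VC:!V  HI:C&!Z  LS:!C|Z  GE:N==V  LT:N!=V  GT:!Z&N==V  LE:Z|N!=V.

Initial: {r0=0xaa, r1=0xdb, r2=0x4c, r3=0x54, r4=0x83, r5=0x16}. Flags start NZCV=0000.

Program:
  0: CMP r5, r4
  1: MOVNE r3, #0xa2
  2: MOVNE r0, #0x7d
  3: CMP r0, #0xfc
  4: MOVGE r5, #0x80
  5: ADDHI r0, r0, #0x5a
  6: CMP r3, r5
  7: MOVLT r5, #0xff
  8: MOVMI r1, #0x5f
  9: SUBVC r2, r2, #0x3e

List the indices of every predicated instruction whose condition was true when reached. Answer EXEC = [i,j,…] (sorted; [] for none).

EXEC = [1,2,4,9]

[0] flags=1001 → (cmp)
[1] flags=1001 NE?T → r3=0xa2
[2] flags=1001 NE?T → r0=0x7d
[3] flags=1001 → (cmp)
[4] flags=1001 GE?T → r5=0x80
[5] flags=1001 HI?F → skip
[6] flags=0010 → (cmp)
[7] flags=0010 LT?F → skip
[8] flags=0010 MI?F → skip
[9] flags=0010 VC?T → r2=0x0e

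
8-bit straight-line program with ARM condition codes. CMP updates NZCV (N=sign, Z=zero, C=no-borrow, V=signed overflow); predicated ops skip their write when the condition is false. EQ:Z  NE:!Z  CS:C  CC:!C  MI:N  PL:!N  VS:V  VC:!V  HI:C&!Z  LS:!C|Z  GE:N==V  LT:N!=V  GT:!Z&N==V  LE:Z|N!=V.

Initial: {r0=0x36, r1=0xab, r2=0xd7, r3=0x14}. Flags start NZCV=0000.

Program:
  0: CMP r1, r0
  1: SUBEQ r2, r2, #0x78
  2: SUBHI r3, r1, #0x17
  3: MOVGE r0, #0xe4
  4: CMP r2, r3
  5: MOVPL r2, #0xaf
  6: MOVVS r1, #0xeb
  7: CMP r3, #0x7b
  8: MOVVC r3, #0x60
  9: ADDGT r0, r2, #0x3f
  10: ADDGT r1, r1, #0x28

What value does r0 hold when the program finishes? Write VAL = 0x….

0: ✓ CMP  NZCV=0011
1: · SUBEQ
2: ✓ SUBHI  r3←0x94
3: · MOVGE
4: ✓ CMP  NZCV=0010
5: ✓ MOVPL  r2←0xaf
6: · MOVVS
7: ✓ CMP  NZCV=0011
8: · MOVVC
9: · ADDGT
10: · ADDGT

VAL = 0x36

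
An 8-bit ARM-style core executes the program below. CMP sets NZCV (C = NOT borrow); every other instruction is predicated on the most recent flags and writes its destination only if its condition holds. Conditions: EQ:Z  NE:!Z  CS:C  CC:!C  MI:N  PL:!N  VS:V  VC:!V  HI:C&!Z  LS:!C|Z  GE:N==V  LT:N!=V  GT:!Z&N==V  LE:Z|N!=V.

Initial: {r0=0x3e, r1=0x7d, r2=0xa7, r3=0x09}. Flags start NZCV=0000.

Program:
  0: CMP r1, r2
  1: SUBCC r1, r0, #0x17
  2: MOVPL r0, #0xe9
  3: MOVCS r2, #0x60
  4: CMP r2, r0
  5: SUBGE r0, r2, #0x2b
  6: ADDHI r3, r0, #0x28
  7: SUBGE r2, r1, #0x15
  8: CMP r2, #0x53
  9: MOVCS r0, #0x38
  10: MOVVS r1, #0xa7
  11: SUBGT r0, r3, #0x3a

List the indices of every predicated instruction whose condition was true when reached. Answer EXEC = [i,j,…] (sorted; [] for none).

[0] flags=1001 → (cmp)
[1] flags=1001 CC?T → r1=0x27
[2] flags=1001 PL?F → skip
[3] flags=1001 CS?F → skip
[4] flags=0011 → (cmp)
[5] flags=0011 GE?F → skip
[6] flags=0011 HI?T → r3=0x66
[7] flags=0011 GE?F → skip
[8] flags=0011 → (cmp)
[9] flags=0011 CS?T → r0=0x38
[10] flags=0011 VS?T → r1=0xa7
[11] flags=0011 GT?F → skip

EXEC = [1,6,9,10]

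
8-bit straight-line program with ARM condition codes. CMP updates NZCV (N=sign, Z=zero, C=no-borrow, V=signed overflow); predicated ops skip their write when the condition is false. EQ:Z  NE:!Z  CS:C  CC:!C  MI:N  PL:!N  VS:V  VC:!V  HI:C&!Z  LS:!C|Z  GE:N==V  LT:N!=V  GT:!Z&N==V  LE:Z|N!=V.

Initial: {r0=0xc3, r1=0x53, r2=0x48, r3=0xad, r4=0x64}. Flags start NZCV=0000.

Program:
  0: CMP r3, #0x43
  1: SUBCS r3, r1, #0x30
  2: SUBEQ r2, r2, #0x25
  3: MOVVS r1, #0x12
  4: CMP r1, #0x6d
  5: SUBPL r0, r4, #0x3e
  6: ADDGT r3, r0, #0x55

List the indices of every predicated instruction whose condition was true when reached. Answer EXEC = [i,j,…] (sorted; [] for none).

[0] flags=0011 → (cmp)
[1] flags=0011 CS?T → r3=0x23
[2] flags=0011 EQ?F → skip
[3] flags=0011 VS?T → r1=0x12
[4] flags=1000 → (cmp)
[5] flags=1000 PL?F → skip
[6] flags=1000 GT?F → skip

EXEC = [1,3]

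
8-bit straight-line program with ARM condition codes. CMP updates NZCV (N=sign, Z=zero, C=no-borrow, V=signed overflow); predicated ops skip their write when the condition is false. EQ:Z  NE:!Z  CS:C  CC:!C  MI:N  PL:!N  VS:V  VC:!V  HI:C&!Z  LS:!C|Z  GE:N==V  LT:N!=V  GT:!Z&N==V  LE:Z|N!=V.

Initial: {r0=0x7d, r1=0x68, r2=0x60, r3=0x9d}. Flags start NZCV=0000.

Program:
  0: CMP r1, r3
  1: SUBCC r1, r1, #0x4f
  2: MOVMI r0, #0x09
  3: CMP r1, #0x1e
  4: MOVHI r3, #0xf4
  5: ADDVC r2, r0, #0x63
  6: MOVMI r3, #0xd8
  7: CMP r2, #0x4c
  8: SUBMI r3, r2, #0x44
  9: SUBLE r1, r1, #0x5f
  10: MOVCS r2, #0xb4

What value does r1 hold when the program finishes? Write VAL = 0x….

[0] flags=1001 → (cmp)
[1] flags=1001 CC?T → r1=0x19
[2] flags=1001 MI?T → r0=0x09
[3] flags=1000 → (cmp)
[4] flags=1000 HI?F → skip
[5] flags=1000 VC?T → r2=0x6c
[6] flags=1000 MI?T → r3=0xd8
[7] flags=0010 → (cmp)
[8] flags=0010 MI?F → skip
[9] flags=0010 LE?F → skip
[10] flags=0010 CS?T → r2=0xb4

VAL = 0x19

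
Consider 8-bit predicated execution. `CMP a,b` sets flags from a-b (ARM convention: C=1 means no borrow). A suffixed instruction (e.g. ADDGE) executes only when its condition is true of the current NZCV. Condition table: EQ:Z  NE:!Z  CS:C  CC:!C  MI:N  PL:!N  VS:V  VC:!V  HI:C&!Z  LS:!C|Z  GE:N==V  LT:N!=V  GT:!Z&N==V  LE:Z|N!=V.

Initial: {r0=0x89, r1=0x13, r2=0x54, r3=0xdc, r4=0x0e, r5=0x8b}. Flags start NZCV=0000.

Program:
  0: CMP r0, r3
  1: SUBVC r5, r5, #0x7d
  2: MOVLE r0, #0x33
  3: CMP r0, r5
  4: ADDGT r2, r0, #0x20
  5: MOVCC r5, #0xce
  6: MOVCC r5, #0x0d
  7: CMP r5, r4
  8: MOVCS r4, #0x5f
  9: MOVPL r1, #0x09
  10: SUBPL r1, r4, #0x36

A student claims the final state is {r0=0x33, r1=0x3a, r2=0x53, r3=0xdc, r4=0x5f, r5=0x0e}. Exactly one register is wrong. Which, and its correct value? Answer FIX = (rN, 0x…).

FIX = (r1, 0x29)

[0] flags=1000 → (cmp)
[1] flags=1000 VC?T → r5=0x0e
[2] flags=1000 LE?T → r0=0x33
[3] flags=0010 → (cmp)
[4] flags=0010 GT?T → r2=0x53
[5] flags=0010 CC?F → skip
[6] flags=0010 CC?F → skip
[7] flags=0110 → (cmp)
[8] flags=0110 CS?T → r4=0x5f
[9] flags=0110 PL?T → r1=0x09
[10] flags=0110 PL?T → r1=0x29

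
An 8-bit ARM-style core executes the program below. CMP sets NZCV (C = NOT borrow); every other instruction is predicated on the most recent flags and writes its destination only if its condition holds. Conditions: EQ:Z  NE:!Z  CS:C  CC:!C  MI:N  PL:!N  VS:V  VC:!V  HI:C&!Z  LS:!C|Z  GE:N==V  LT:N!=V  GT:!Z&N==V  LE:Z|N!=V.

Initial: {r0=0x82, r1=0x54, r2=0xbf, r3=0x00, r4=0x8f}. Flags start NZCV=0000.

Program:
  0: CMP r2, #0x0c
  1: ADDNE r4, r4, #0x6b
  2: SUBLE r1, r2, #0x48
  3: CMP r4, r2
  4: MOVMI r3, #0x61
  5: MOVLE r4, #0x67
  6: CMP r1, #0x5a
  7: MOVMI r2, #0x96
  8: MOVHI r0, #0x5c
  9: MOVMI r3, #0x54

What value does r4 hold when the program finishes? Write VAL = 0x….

VAL = 0xfa

[0] flags=1010 → (cmp)
[1] flags=1010 NE?T → r4=0xfa
[2] flags=1010 LE?T → r1=0x77
[3] flags=0010 → (cmp)
[4] flags=0010 MI?F → skip
[5] flags=0010 LE?F → skip
[6] flags=0010 → (cmp)
[7] flags=0010 MI?F → skip
[8] flags=0010 HI?T → r0=0x5c
[9] flags=0010 MI?F → skip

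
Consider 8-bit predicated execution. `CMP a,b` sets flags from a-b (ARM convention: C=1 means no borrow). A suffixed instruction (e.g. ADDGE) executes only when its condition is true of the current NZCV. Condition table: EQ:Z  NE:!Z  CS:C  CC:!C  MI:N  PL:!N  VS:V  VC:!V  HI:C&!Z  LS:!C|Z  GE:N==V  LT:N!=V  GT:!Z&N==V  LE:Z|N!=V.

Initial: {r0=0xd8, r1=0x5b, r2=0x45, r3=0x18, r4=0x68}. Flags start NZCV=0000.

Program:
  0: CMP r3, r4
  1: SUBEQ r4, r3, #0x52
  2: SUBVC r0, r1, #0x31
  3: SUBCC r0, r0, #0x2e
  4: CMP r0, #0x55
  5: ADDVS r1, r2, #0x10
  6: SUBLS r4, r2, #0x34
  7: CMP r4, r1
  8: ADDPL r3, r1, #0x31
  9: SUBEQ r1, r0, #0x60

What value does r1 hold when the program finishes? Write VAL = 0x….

VAL = 0x5b

0: ✓ CMP  NZCV=1000
1: · SUBEQ
2: ✓ SUBVC  r0←0x2a
3: ✓ SUBCC  r0←0xfc
4: ✓ CMP  NZCV=1010
5: · ADDVS
6: · SUBLS
7: ✓ CMP  NZCV=0010
8: ✓ ADDPL  r3←0x8c
9: · SUBEQ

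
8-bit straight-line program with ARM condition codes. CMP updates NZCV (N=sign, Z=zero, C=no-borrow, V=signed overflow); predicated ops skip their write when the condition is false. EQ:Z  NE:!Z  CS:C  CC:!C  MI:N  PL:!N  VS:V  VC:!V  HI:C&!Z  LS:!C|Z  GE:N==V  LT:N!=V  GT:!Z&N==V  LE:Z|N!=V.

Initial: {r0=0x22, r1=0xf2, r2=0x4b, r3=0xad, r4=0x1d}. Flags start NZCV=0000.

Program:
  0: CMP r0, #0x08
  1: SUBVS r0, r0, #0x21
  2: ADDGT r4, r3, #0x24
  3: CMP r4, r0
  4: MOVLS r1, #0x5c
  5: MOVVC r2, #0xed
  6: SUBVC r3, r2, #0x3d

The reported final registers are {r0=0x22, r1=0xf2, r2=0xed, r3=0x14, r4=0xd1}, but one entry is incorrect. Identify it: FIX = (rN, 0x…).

FIX = (r3, 0xb0)

[0] flags=0010 → (cmp)
[1] flags=0010 VS?F → skip
[2] flags=0010 GT?T → r4=0xd1
[3] flags=1010 → (cmp)
[4] flags=1010 LS?F → skip
[5] flags=1010 VC?T → r2=0xed
[6] flags=1010 VC?T → r3=0xb0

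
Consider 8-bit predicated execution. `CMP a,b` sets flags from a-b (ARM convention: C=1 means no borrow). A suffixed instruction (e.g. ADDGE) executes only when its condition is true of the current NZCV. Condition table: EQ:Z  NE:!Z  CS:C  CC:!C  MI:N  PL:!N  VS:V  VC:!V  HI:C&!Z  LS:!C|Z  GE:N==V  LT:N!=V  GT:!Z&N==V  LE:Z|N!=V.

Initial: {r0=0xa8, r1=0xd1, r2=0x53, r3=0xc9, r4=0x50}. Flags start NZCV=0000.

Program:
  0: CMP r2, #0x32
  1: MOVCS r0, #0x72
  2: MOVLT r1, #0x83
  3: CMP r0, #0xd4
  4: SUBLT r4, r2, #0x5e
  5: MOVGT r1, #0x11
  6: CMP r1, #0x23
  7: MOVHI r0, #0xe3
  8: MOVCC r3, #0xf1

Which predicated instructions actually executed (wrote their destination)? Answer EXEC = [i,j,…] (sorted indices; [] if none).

EXEC = [1,5,8]

0: ✓ CMP  NZCV=0010
1: ✓ MOVCS  r0←0x72
2: · MOVLT
3: ✓ CMP  NZCV=1001
4: · SUBLT
5: ✓ MOVGT  r1←0x11
6: ✓ CMP  NZCV=1000
7: · MOVHI
8: ✓ MOVCC  r3←0xf1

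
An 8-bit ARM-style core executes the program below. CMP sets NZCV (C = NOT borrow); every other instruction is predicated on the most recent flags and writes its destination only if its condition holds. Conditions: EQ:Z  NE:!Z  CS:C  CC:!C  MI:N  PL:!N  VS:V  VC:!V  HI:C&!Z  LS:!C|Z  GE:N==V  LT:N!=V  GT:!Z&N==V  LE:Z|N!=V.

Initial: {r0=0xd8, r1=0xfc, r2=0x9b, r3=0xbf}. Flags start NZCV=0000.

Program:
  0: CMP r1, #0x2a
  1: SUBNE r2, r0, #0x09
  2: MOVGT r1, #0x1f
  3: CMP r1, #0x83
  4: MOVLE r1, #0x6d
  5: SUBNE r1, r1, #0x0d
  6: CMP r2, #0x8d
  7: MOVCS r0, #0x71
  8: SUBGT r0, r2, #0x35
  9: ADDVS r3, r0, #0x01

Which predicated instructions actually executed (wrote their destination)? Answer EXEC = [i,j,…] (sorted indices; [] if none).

[0] flags=1010 → (cmp)
[1] flags=1010 NE?T → r2=0xcf
[2] flags=1010 GT?F → skip
[3] flags=0010 → (cmp)
[4] flags=0010 LE?F → skip
[5] flags=0010 NE?T → r1=0xef
[6] flags=0010 → (cmp)
[7] flags=0010 CS?T → r0=0x71
[8] flags=0010 GT?T → r0=0x9a
[9] flags=0010 VS?F → skip

EXEC = [1,5,7,8]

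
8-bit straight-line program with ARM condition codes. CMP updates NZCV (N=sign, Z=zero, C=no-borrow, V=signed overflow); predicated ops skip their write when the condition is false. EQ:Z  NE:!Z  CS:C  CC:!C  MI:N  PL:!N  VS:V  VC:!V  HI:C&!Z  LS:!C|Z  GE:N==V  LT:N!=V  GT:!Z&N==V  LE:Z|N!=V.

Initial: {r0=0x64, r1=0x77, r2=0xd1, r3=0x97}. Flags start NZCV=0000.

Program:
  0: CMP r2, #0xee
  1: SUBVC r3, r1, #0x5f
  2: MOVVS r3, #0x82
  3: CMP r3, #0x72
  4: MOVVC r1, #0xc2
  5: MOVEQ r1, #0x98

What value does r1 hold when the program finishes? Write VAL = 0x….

VAL = 0xc2

0: ✓ CMP  NZCV=1000
1: ✓ SUBVC  r3←0x18
2: · MOVVS
3: ✓ CMP  NZCV=1000
4: ✓ MOVVC  r1←0xc2
5: · MOVEQ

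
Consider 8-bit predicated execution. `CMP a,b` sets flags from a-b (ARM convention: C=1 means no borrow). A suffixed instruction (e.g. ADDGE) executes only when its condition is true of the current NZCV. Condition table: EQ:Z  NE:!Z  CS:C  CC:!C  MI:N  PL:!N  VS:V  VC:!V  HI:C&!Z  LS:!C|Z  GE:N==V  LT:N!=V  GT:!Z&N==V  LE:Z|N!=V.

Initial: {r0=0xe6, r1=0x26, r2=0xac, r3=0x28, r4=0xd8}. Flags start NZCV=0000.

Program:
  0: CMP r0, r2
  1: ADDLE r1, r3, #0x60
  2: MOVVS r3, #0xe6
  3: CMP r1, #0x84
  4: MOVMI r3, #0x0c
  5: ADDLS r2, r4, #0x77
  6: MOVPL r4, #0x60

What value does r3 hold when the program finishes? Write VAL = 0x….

VAL = 0x0c

[0] flags=0010 → (cmp)
[1] flags=0010 LE?F → skip
[2] flags=0010 VS?F → skip
[3] flags=1001 → (cmp)
[4] flags=1001 MI?T → r3=0x0c
[5] flags=1001 LS?T → r2=0x4f
[6] flags=1001 PL?F → skip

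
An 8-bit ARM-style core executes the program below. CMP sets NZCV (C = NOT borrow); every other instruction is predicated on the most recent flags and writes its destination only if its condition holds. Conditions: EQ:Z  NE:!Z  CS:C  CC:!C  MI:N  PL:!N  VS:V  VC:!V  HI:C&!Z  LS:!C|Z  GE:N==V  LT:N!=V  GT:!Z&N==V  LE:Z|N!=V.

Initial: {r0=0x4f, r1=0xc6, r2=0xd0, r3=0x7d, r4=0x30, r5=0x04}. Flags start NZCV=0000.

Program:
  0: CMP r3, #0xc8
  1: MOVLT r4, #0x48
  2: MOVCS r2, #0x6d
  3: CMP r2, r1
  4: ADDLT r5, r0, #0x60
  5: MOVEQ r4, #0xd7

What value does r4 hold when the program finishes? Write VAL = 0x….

VAL = 0x30

0: ✓ CMP  NZCV=1001
1: · MOVLT
2: · MOVCS
3: ✓ CMP  NZCV=0010
4: · ADDLT
5: · MOVEQ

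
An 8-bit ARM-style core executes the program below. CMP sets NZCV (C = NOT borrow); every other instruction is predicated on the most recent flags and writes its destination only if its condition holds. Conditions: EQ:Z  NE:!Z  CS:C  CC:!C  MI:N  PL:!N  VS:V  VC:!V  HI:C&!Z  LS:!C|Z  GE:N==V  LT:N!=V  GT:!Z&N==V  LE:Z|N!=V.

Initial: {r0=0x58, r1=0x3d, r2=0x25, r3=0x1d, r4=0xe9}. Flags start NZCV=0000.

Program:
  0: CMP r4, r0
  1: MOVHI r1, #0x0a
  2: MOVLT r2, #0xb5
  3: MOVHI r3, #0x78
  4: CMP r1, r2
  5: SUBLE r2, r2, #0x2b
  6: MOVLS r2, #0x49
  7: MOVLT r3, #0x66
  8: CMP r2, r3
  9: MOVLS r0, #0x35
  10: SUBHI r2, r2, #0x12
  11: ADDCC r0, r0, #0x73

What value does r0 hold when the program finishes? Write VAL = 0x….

VAL = 0xa8

0: ✓ CMP  NZCV=1010
1: ✓ MOVHI  r1←0x0a
2: ✓ MOVLT  r2←0xb5
3: ✓ MOVHI  r3←0x78
4: ✓ CMP  NZCV=0000
5: · SUBLE
6: ✓ MOVLS  r2←0x49
7: · MOVLT
8: ✓ CMP  NZCV=1000
9: ✓ MOVLS  r0←0x35
10: · SUBHI
11: ✓ ADDCC  r0←0xa8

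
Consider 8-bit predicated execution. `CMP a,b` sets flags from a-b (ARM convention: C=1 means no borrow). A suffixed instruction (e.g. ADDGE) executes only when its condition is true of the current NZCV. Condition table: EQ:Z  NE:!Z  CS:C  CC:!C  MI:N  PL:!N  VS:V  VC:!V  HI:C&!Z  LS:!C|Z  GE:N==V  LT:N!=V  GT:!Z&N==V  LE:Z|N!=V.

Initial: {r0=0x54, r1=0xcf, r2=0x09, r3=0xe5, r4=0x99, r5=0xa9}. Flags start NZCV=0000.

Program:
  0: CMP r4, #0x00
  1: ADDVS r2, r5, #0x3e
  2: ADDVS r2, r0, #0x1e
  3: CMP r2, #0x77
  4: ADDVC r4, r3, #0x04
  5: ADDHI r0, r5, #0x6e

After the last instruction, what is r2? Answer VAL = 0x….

[0] flags=1010 → (cmp)
[1] flags=1010 VS?F → skip
[2] flags=1010 VS?F → skip
[3] flags=1000 → (cmp)
[4] flags=1000 VC?T → r4=0xe9
[5] flags=1000 HI?F → skip

VAL = 0x09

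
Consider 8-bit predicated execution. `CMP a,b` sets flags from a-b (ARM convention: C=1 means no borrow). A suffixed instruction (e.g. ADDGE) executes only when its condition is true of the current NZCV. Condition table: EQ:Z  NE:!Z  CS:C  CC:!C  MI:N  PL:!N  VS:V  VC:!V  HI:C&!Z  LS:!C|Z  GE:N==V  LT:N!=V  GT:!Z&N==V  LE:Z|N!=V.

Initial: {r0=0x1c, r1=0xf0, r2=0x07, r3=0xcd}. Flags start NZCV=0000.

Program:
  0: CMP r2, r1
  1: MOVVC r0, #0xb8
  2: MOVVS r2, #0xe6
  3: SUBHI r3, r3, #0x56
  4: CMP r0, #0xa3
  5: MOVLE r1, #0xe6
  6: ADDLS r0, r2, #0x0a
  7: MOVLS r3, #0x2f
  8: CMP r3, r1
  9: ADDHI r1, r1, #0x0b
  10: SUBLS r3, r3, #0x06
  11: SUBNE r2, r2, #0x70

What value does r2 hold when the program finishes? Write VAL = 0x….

0: ✓ CMP  NZCV=0000
1: ✓ MOVVC  r0←0xb8
2: · MOVVS
3: · SUBHI
4: ✓ CMP  NZCV=0010
5: · MOVLE
6: · ADDLS
7: · MOVLS
8: ✓ CMP  NZCV=1000
9: · ADDHI
10: ✓ SUBLS  r3←0xc7
11: ✓ SUBNE  r2←0x97

VAL = 0x97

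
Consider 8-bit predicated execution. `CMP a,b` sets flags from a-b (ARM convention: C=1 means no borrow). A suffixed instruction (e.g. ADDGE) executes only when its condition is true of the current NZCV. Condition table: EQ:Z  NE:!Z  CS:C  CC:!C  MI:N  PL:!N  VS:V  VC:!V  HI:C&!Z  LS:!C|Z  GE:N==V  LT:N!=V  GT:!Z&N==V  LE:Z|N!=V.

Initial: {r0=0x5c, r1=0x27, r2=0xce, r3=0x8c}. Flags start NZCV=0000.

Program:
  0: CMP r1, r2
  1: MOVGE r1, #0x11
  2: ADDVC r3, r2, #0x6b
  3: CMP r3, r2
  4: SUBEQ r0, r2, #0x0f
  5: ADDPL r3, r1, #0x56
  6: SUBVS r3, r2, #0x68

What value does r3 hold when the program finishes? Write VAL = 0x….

VAL = 0x67

0: ✓ CMP  NZCV=0000
1: ✓ MOVGE  r1←0x11
2: ✓ ADDVC  r3←0x39
3: ✓ CMP  NZCV=0000
4: · SUBEQ
5: ✓ ADDPL  r3←0x67
6: · SUBVS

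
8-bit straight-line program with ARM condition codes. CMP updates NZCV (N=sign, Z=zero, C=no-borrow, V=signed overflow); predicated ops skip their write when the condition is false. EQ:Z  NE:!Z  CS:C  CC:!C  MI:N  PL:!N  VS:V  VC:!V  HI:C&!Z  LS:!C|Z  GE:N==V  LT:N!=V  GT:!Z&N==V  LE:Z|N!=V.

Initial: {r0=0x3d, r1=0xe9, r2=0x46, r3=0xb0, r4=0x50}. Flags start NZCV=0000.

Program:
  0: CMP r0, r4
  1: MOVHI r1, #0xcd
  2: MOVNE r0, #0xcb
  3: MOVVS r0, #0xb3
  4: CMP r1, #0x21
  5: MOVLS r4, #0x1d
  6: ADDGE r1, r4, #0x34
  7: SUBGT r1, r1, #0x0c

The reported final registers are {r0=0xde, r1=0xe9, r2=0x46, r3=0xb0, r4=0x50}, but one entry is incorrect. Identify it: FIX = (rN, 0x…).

0: ✓ CMP  NZCV=1000
1: · MOVHI
2: ✓ MOVNE  r0←0xcb
3: · MOVVS
4: ✓ CMP  NZCV=1010
5: · MOVLS
6: · ADDGE
7: · SUBGT

FIX = (r0, 0xcb)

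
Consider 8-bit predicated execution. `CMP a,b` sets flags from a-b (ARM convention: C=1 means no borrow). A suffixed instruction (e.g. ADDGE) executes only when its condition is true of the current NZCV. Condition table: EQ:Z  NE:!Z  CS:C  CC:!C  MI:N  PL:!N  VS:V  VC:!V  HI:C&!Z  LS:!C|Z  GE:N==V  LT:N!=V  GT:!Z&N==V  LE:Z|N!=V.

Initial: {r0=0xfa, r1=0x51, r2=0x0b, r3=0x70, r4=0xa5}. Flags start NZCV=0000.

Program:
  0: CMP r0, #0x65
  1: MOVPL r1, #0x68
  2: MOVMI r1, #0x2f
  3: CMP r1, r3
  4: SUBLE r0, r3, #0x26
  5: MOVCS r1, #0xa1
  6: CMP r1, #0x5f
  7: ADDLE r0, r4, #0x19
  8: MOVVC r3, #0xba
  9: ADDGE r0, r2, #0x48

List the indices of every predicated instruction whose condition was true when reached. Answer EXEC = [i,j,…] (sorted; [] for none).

EXEC = [2,4,7,8]

0: ✓ CMP  NZCV=1010
1: · MOVPL
2: ✓ MOVMI  r1←0x2f
3: ✓ CMP  NZCV=1000
4: ✓ SUBLE  r0←0x4a
5: · MOVCS
6: ✓ CMP  NZCV=1000
7: ✓ ADDLE  r0←0xbe
8: ✓ MOVVC  r3←0xba
9: · ADDGE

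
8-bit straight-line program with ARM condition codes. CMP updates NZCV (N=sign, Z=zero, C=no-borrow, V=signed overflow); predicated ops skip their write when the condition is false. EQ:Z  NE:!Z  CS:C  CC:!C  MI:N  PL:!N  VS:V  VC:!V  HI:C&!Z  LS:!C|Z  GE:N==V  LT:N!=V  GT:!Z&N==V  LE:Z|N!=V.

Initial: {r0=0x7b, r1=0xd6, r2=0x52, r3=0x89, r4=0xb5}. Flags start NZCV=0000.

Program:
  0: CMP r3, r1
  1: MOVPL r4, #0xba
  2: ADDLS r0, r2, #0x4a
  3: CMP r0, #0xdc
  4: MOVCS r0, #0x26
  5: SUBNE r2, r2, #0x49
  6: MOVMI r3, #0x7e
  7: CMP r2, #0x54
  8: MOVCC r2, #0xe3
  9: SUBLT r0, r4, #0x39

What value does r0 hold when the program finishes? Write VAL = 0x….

VAL = 0x7c

[0] flags=1000 → (cmp)
[1] flags=1000 PL?F → skip
[2] flags=1000 LS?T → r0=0x9c
[3] flags=1000 → (cmp)
[4] flags=1000 CS?F → skip
[5] flags=1000 NE?T → r2=0x09
[6] flags=1000 MI?T → r3=0x7e
[7] flags=1000 → (cmp)
[8] flags=1000 CC?T → r2=0xe3
[9] flags=1000 LT?T → r0=0x7c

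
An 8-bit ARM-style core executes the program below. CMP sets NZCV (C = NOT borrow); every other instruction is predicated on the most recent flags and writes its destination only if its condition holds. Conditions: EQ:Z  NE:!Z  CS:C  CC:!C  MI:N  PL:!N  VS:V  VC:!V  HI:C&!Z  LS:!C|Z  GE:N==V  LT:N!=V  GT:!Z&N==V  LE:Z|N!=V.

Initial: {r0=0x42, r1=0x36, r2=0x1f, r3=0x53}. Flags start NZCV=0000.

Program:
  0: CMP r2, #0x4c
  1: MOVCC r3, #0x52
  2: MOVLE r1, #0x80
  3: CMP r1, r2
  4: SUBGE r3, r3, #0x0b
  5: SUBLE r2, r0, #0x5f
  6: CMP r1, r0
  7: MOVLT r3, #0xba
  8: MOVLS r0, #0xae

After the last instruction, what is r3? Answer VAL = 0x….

VAL = 0xba

0: ✓ CMP  NZCV=1000
1: ✓ MOVCC  r3←0x52
2: ✓ MOVLE  r1←0x80
3: ✓ CMP  NZCV=0011
4: · SUBGE
5: ✓ SUBLE  r2←0xe3
6: ✓ CMP  NZCV=0011
7: ✓ MOVLT  r3←0xba
8: · MOVLS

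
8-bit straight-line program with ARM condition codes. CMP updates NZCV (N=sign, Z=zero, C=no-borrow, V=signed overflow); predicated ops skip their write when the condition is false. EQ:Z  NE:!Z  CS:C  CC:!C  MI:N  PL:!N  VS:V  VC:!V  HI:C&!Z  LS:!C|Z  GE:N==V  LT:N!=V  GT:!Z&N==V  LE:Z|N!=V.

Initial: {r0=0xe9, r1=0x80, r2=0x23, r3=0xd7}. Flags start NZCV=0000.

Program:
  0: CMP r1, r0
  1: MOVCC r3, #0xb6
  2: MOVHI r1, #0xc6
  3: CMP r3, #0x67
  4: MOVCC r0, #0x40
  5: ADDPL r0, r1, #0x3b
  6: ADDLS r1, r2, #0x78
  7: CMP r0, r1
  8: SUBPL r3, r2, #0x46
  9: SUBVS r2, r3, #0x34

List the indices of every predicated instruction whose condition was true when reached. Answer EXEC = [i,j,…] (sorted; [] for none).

[0] flags=1000 → (cmp)
[1] flags=1000 CC?T → r3=0xb6
[2] flags=1000 HI?F → skip
[3] flags=0011 → (cmp)
[4] flags=0011 CC?F → skip
[5] flags=0011 PL?T → r0=0xbb
[6] flags=0011 LS?F → skip
[7] flags=0010 → (cmp)
[8] flags=0010 PL?T → r3=0xdd
[9] flags=0010 VS?F → skip

EXEC = [1,5,8]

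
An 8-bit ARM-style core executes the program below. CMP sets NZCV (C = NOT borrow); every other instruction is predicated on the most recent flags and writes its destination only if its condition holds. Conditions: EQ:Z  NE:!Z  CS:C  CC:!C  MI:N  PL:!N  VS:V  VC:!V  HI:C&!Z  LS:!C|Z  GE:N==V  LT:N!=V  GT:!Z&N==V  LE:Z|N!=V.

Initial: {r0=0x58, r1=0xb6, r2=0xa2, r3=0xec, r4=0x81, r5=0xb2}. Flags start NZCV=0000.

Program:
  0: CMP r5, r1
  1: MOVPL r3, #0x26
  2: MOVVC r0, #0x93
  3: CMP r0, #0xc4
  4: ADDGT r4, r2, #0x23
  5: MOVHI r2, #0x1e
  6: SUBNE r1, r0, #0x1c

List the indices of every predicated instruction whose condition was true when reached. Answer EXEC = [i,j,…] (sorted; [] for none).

[0] flags=1000 → (cmp)
[1] flags=1000 PL?F → skip
[2] flags=1000 VC?T → r0=0x93
[3] flags=1000 → (cmp)
[4] flags=1000 GT?F → skip
[5] flags=1000 HI?F → skip
[6] flags=1000 NE?T → r1=0x77

EXEC = [2,6]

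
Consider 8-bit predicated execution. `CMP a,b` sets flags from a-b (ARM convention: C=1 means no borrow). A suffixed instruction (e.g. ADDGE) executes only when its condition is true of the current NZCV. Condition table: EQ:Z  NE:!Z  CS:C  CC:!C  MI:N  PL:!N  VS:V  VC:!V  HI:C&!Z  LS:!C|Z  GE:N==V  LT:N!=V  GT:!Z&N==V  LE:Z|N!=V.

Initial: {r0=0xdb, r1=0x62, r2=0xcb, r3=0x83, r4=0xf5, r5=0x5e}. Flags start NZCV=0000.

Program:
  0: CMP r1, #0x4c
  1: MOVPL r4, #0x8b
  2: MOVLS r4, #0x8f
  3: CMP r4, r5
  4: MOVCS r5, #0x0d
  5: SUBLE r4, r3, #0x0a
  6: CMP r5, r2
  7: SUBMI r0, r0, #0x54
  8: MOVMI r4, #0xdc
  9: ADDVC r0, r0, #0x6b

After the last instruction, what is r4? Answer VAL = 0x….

VAL = 0x79

[0] flags=0010 → (cmp)
[1] flags=0010 PL?T → r4=0x8b
[2] flags=0010 LS?F → skip
[3] flags=0011 → (cmp)
[4] flags=0011 CS?T → r5=0x0d
[5] flags=0011 LE?T → r4=0x79
[6] flags=0000 → (cmp)
[7] flags=0000 MI?F → skip
[8] flags=0000 MI?F → skip
[9] flags=0000 VC?T → r0=0x46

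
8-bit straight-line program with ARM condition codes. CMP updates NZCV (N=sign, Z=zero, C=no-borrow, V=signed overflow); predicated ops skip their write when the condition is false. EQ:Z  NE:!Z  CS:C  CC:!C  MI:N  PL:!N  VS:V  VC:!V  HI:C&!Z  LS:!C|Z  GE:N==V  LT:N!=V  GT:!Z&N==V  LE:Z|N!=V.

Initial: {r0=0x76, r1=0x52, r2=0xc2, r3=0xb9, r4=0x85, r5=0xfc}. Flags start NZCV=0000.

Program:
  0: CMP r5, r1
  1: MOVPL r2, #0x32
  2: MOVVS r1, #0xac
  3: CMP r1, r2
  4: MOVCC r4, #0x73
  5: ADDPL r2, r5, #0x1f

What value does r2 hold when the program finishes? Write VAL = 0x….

VAL = 0xc2

0: ✓ CMP  NZCV=1010
1: · MOVPL
2: · MOVVS
3: ✓ CMP  NZCV=1001
4: ✓ MOVCC  r4←0x73
5: · ADDPL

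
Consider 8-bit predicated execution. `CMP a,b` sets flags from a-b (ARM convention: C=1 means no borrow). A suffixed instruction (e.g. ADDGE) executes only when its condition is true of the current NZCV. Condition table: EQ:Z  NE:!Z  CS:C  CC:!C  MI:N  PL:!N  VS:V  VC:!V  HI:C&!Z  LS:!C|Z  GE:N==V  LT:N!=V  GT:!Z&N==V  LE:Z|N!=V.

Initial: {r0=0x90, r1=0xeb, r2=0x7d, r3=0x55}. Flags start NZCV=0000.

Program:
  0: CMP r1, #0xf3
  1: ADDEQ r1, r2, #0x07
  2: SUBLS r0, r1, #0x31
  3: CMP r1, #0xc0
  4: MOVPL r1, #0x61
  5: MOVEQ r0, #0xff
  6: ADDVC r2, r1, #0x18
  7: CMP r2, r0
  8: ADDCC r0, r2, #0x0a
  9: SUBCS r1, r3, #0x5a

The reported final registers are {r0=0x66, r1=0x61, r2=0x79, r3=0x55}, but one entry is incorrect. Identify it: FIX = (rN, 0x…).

[0] flags=1000 → (cmp)
[1] flags=1000 EQ?F → skip
[2] flags=1000 LS?T → r0=0xba
[3] flags=0010 → (cmp)
[4] flags=0010 PL?T → r1=0x61
[5] flags=0010 EQ?F → skip
[6] flags=0010 VC?T → r2=0x79
[7] flags=1001 → (cmp)
[8] flags=1001 CC?T → r0=0x83
[9] flags=1001 CS?F → skip

FIX = (r0, 0x83)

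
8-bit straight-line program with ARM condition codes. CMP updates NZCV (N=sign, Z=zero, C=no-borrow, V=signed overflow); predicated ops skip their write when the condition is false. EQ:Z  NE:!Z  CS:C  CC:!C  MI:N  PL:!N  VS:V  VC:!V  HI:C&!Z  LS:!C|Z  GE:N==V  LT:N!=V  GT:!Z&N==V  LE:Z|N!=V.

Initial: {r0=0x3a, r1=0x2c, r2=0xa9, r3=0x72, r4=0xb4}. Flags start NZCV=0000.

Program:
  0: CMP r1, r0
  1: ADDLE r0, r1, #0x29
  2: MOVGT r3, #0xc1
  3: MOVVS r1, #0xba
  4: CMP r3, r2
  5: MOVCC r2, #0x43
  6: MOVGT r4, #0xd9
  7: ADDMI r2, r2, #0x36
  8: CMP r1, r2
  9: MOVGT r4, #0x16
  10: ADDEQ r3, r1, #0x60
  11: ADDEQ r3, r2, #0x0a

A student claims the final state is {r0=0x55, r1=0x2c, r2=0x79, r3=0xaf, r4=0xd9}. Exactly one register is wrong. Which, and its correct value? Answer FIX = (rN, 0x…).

FIX = (r3, 0x72)

0: ✓ CMP  NZCV=1000
1: ✓ ADDLE  r0←0x55
2: · MOVGT
3: · MOVVS
4: ✓ CMP  NZCV=1001
5: ✓ MOVCC  r2←0x43
6: ✓ MOVGT  r4←0xd9
7: ✓ ADDMI  r2←0x79
8: ✓ CMP  NZCV=1000
9: · MOVGT
10: · ADDEQ
11: · ADDEQ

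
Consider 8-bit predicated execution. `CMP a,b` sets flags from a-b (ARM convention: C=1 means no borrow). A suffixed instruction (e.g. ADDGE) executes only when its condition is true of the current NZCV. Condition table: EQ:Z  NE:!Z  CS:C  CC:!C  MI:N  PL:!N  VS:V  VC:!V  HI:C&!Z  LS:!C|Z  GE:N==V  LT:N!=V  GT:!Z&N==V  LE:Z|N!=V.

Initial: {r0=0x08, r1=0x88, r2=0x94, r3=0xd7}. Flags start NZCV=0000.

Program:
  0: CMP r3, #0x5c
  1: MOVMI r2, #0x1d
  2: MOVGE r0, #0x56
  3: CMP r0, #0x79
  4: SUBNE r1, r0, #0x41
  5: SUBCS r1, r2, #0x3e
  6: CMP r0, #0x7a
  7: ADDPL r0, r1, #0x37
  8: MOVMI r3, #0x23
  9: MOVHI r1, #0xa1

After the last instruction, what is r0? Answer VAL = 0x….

VAL = 0x08

[0] flags=0011 → (cmp)
[1] flags=0011 MI?F → skip
[2] flags=0011 GE?F → skip
[3] flags=1000 → (cmp)
[4] flags=1000 NE?T → r1=0xc7
[5] flags=1000 CS?F → skip
[6] flags=1000 → (cmp)
[7] flags=1000 PL?F → skip
[8] flags=1000 MI?T → r3=0x23
[9] flags=1000 HI?F → skip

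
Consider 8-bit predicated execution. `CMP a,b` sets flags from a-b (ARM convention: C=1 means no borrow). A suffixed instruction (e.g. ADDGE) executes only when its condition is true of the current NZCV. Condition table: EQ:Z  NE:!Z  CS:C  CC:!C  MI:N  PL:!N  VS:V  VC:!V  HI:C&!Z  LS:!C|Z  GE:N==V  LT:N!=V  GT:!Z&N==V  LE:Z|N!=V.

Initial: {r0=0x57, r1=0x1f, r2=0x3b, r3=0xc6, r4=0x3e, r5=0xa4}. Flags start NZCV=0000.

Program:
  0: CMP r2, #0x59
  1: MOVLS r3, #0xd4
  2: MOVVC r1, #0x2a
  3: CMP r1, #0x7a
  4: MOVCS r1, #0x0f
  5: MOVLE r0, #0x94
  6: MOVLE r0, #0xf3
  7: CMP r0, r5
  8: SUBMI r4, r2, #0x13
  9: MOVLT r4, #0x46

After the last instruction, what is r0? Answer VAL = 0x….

[0] flags=1000 → (cmp)
[1] flags=1000 LS?T → r3=0xd4
[2] flags=1000 VC?T → r1=0x2a
[3] flags=1000 → (cmp)
[4] flags=1000 CS?F → skip
[5] flags=1000 LE?T → r0=0x94
[6] flags=1000 LE?T → r0=0xf3
[7] flags=0010 → (cmp)
[8] flags=0010 MI?F → skip
[9] flags=0010 LT?F → skip

VAL = 0xf3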